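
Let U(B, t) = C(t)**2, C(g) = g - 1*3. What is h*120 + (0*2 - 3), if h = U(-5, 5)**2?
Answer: 1917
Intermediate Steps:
C(g) = -3 + g (C(g) = g - 3 = -3 + g)
U(B, t) = (-3 + t)**2
h = 16 (h = ((-3 + 5)**2)**2 = (2**2)**2 = 4**2 = 16)
h*120 + (0*2 - 3) = 16*120 + (0*2 - 3) = 1920 + (0 - 3) = 1920 - 3 = 1917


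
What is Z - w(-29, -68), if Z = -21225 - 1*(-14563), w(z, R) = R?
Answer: -6594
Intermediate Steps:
Z = -6662 (Z = -21225 + 14563 = -6662)
Z - w(-29, -68) = -6662 - 1*(-68) = -6662 + 68 = -6594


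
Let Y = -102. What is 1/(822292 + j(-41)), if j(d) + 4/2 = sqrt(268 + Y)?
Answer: 411145/338080421967 - sqrt(166)/676160843934 ≈ 1.2161e-6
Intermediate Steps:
j(d) = -2 + sqrt(166) (j(d) = -2 + sqrt(268 - 102) = -2 + sqrt(166))
1/(822292 + j(-41)) = 1/(822292 + (-2 + sqrt(166))) = 1/(822290 + sqrt(166))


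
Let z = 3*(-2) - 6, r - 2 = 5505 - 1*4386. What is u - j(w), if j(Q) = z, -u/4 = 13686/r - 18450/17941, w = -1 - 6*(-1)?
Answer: -658089972/20111861 ≈ -32.721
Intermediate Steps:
r = 1121 (r = 2 + (5505 - 1*4386) = 2 + (5505 - 4386) = 2 + 1119 = 1121)
z = -12 (z = -6 - 6 = -12)
w = 5 (w = -1 + 6 = 5)
u = -899432304/20111861 (u = -4*(13686/1121 - 18450/17941) = -4*224858076/20111861 = -899432304/20111861 ≈ -44.721)
j(Q) = -12
u - j(w) = -899432304/20111861 - 1*(-12) = -899432304/20111861 + 12 = -658089972/20111861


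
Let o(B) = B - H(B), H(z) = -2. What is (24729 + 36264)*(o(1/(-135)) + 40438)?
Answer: 12332782341/5 ≈ 2.4666e+9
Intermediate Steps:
o(B) = 2 + B (o(B) = B - 1*(-2) = B + 2 = 2 + B)
(24729 + 36264)*(o(1/(-135)) + 40438) = (24729 + 36264)*((2 + 1/(-135)) + 40438) = 60993*((2 - 1/135) + 40438) = 60993*(269/135 + 40438) = 60993*(5459399/135) = 12332782341/5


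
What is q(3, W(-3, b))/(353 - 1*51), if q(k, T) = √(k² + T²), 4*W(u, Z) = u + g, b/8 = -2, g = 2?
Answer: √145/1208 ≈ 0.0099682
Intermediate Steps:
b = -16 (b = 8*(-2) = -16)
W(u, Z) = ½ + u/4 (W(u, Z) = (u + 2)/4 = (2 + u)/4 = ½ + u/4)
q(k, T) = √(T² + k²)
q(3, W(-3, b))/(353 - 1*51) = √((½ + (¼)*(-3))² + 3²)/(353 - 1*51) = √((½ - ¾)² + 9)/(353 - 51) = √((-¼)² + 9)/302 = √(1/16 + 9)*(1/302) = √(145/16)*(1/302) = (√145/4)*(1/302) = √145/1208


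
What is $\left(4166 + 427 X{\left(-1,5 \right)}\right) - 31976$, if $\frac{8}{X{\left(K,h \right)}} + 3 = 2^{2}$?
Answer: $-24394$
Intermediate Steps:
$X{\left(K,h \right)} = 8$ ($X{\left(K,h \right)} = \frac{8}{-3 + 2^{2}} = \frac{8}{-3 + 4} = \frac{8}{1} = 8 \cdot 1 = 8$)
$\left(4166 + 427 X{\left(-1,5 \right)}\right) - 31976 = \left(4166 + 427 \cdot 8\right) - 31976 = \left(4166 + 3416\right) - 31976 = 7582 - 31976 = -24394$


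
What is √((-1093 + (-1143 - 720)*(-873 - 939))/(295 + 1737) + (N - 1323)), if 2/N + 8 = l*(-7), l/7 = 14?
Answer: 3*√1166131535017/176276 ≈ 18.378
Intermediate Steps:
l = 98 (l = 7*14 = 98)
N = -1/347 (N = 2/(-8 + 98*(-7)) = 2/(-8 - 686) = 2/(-694) = 2*(-1/694) = -1/347 ≈ -0.0028818)
√((-1093 + (-1143 - 720)*(-873 - 939))/(295 + 1737) + (N - 1323)) = √((-1093 + (-1143 - 720)*(-873 - 939))/(295 + 1737) + (-1/347 - 1323)) = √((-1093 - 1863*(-1812))/2032 - 459082/347) = √((-1093 + 3375756)*(1/2032) - 459082/347) = √(3374663*(1/2032) - 459082/347) = √(3374663/2032 - 459082/347) = √(238153437/705104) = 3*√1166131535017/176276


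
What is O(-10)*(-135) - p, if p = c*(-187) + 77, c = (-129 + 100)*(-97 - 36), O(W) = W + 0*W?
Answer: 722532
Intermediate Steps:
O(W) = W (O(W) = W + 0 = W)
c = 3857 (c = -29*(-133) = 3857)
p = -721182 (p = 3857*(-187) + 77 = -721259 + 77 = -721182)
O(-10)*(-135) - p = -10*(-135) - 1*(-721182) = 1350 + 721182 = 722532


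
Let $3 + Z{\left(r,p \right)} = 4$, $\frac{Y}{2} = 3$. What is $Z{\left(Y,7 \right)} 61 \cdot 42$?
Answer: $2562$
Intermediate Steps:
$Y = 6$ ($Y = 2 \cdot 3 = 6$)
$Z{\left(r,p \right)} = 1$ ($Z{\left(r,p \right)} = -3 + 4 = 1$)
$Z{\left(Y,7 \right)} 61 \cdot 42 = 1 \cdot 61 \cdot 42 = 61 \cdot 42 = 2562$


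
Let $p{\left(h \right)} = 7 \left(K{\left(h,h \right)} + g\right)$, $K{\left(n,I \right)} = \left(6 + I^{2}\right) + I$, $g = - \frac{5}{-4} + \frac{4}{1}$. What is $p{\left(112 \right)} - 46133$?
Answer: $\frac{170151}{4} \approx 42538.0$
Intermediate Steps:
$g = \frac{21}{4}$ ($g = \left(-5\right) \left(- \frac{1}{4}\right) + 4 \cdot 1 = \frac{5}{4} + 4 = \frac{21}{4} \approx 5.25$)
$K{\left(n,I \right)} = 6 + I + I^{2}$
$p{\left(h \right)} = \frac{315}{4} + 7 h + 7 h^{2}$ ($p{\left(h \right)} = 7 \left(\left(6 + h + h^{2}\right) + \frac{21}{4}\right) = 7 \left(\frac{45}{4} + h + h^{2}\right) = \frac{315}{4} + 7 h + 7 h^{2}$)
$p{\left(112 \right)} - 46133 = \left(\frac{315}{4} + 7 \cdot 112 + 7 \cdot 112^{2}\right) - 46133 = \left(\frac{315}{4} + 784 + 7 \cdot 12544\right) - 46133 = \left(\frac{315}{4} + 784 + 87808\right) - 46133 = \frac{354683}{4} - 46133 = \frac{170151}{4}$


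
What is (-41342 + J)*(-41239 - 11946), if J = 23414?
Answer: 953500680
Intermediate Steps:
(-41342 + J)*(-41239 - 11946) = (-41342 + 23414)*(-41239 - 11946) = -17928*(-53185) = 953500680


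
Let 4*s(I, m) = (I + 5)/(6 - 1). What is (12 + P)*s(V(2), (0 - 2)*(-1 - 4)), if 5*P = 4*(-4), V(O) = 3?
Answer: 88/25 ≈ 3.5200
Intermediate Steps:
P = -16/5 (P = (4*(-4))/5 = (⅕)*(-16) = -16/5 ≈ -3.2000)
s(I, m) = ¼ + I/20 (s(I, m) = ((I + 5)/(6 - 1))/4 = ((5 + I)/5)/4 = ((5 + I)*(⅕))/4 = (1 + I/5)/4 = ¼ + I/20)
(12 + P)*s(V(2), (0 - 2)*(-1 - 4)) = (12 - 16/5)*(¼ + (1/20)*3) = 44*(¼ + 3/20)/5 = (44/5)*(⅖) = 88/25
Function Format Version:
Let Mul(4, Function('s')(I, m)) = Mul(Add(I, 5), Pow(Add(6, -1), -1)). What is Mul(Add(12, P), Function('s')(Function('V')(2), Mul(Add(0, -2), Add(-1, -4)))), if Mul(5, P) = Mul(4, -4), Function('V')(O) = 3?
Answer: Rational(88, 25) ≈ 3.5200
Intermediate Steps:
P = Rational(-16, 5) (P = Mul(Rational(1, 5), Mul(4, -4)) = Mul(Rational(1, 5), -16) = Rational(-16, 5) ≈ -3.2000)
Function('s')(I, m) = Add(Rational(1, 4), Mul(Rational(1, 20), I)) (Function('s')(I, m) = Mul(Rational(1, 4), Mul(Add(I, 5), Pow(Add(6, -1), -1))) = Mul(Rational(1, 4), Mul(Add(5, I), Pow(5, -1))) = Mul(Rational(1, 4), Mul(Add(5, I), Rational(1, 5))) = Mul(Rational(1, 4), Add(1, Mul(Rational(1, 5), I))) = Add(Rational(1, 4), Mul(Rational(1, 20), I)))
Mul(Add(12, P), Function('s')(Function('V')(2), Mul(Add(0, -2), Add(-1, -4)))) = Mul(Add(12, Rational(-16, 5)), Add(Rational(1, 4), Mul(Rational(1, 20), 3))) = Mul(Rational(44, 5), Add(Rational(1, 4), Rational(3, 20))) = Mul(Rational(44, 5), Rational(2, 5)) = Rational(88, 25)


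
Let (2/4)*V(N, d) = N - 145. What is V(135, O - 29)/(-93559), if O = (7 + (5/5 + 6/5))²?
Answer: 20/93559 ≈ 0.00021377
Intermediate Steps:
O = 2116/25 (O = (7 + (5*(⅕) + 6*(⅕)))² = (7 + (1 + 6/5))² = (7 + 11/5)² = (46/5)² = 2116/25 ≈ 84.640)
V(N, d) = -290 + 2*N (V(N, d) = 2*(N - 145) = 2*(-145 + N) = -290 + 2*N)
V(135, O - 29)/(-93559) = (-290 + 2*135)/(-93559) = (-290 + 270)*(-1/93559) = -20*(-1/93559) = 20/93559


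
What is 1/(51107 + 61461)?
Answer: 1/112568 ≈ 8.8835e-6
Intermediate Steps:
1/(51107 + 61461) = 1/112568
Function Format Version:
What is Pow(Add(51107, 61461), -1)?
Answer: Rational(1, 112568) ≈ 8.8835e-6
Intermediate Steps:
Pow(Add(51107, 61461), -1) = Pow(112568, -1) = Rational(1, 112568)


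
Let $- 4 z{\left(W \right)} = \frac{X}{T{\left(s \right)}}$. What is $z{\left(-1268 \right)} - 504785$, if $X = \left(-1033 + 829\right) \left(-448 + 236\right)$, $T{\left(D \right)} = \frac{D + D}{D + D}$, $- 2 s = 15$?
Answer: $-515597$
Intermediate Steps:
$s = - \frac{15}{2}$ ($s = \left(- \frac{1}{2}\right) 15 = - \frac{15}{2} \approx -7.5$)
$T{\left(D \right)} = 1$ ($T{\left(D \right)} = \frac{2 D}{2 D} = 2 D \frac{1}{2 D} = 1$)
$X = 43248$ ($X = \left(-204\right) \left(-212\right) = 43248$)
$z{\left(W \right)} = -10812$ ($z{\left(W \right)} = - \frac{43248 \cdot 1^{-1}}{4} = - \frac{43248 \cdot 1}{4} = \left(- \frac{1}{4}\right) 43248 = -10812$)
$z{\left(-1268 \right)} - 504785 = -10812 - 504785 = -515597$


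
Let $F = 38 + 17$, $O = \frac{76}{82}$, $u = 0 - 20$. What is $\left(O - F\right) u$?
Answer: $\frac{44340}{41} \approx 1081.5$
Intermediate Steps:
$u = -20$ ($u = 0 - 20 = -20$)
$O = \frac{38}{41}$ ($O = 76 \cdot \frac{1}{82} = \frac{38}{41} \approx 0.92683$)
$F = 55$
$\left(O - F\right) u = \left(\frac{38}{41} - 55\right) \left(-20\right) = \left(- \frac{2217}{41}\right) \left(-20\right) = \frac{44340}{41}$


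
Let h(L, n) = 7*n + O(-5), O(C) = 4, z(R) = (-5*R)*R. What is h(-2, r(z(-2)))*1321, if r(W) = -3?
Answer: -22457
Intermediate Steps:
z(R) = -5*R²
h(L, n) = 4 + 7*n (h(L, n) = 7*n + 4 = 4 + 7*n)
h(-2, r(z(-2)))*1321 = (4 + 7*(-3))*1321 = (4 - 21)*1321 = -17*1321 = -22457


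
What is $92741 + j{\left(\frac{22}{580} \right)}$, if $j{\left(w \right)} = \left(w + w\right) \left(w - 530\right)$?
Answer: $\frac{3898068471}{42050} \approx 92701.0$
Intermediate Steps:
$j{\left(w \right)} = 2 w \left(-530 + w\right)$
$92741 + j{\left(\frac{22}{580} \right)} = 92741 + 2 \cdot \frac{22}{580} \left(-530 + \frac{22}{580}\right) = 92741 + 2 \cdot 22 \cdot \frac{1}{580} \left(-530 + 22 \cdot \frac{1}{580}\right) = 92741 + 2 \cdot \frac{11}{290} \left(-530 + \frac{11}{290}\right) = 92741 + 2 \cdot \frac{11}{290} \left(- \frac{153689}{290}\right) = 92741 - \frac{1690579}{42050} = \frac{3898068471}{42050}$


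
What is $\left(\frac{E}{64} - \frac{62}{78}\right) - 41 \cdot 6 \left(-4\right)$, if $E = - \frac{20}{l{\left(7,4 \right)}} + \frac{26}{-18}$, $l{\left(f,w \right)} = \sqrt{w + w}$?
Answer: $\frac{7362071}{7488} - \frac{5 \sqrt{2}}{64} \approx 983.07$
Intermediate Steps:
$l{\left(f,w \right)} = \sqrt{2} \sqrt{w}$ ($l{\left(f,w \right)} = \sqrt{2 w} = \sqrt{2} \sqrt{w}$)
$E = - \frac{13}{9} - 5 \sqrt{2}$ ($E = - \frac{20}{\sqrt{2} \sqrt{4}} + \frac{26}{-18} = - \frac{20}{\sqrt{2} \cdot 2} + 26 \left(- \frac{1}{18}\right) = - \frac{20}{2 \sqrt{2}} - \frac{13}{9} = - 20 \frac{\sqrt{2}}{4} - \frac{13}{9} = - 5 \sqrt{2} - \frac{13}{9} = - \frac{13}{9} - 5 \sqrt{2} \approx -8.5155$)
$\left(\frac{E}{64} - \frac{62}{78}\right) - 41 \cdot 6 \left(-4\right) = \left(\frac{- \frac{13}{9} - 5 \sqrt{2}}{64} - \frac{62}{78}\right) - 41 \cdot 6 \left(-4\right) = \left(\left(- \frac{13}{9} - 5 \sqrt{2}\right) \frac{1}{64} - \frac{31}{39}\right) - -984 = \left(\left(- \frac{13}{576} - \frac{5 \sqrt{2}}{64}\right) - \frac{31}{39}\right) + 984 = \left(- \frac{6121}{7488} - \frac{5 \sqrt{2}}{64}\right) + 984 = \frac{7362071}{7488} - \frac{5 \sqrt{2}}{64}$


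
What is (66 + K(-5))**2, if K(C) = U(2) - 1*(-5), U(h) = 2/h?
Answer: 5184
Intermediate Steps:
K(C) = 6 (K(C) = 2/2 - 1*(-5) = 2*(1/2) + 5 = 1 + 5 = 6)
(66 + K(-5))**2 = (66 + 6)**2 = 72**2 = 5184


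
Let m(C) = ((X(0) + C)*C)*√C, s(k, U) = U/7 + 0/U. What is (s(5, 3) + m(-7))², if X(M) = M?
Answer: -823534/49 + 42*I*√7 ≈ -16807.0 + 111.12*I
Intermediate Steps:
s(k, U) = U/7 (s(k, U) = U*(⅐) + 0 = U/7 + 0 = U/7)
m(C) = C^(5/2) (m(C) = ((0 + C)*C)*√C = (C*C)*√C = C²*√C = C^(5/2))
(s(5, 3) + m(-7))² = ((⅐)*3 + (-7)^(5/2))² = (3/7 + 49*I*√7)²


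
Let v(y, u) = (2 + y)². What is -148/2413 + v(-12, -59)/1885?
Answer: -7536/909701 ≈ -0.0082840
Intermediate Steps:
-148/2413 + v(-12, -59)/1885 = -148/2413 + (2 - 12)²/1885 = -148*1/2413 + (-10)²*(1/1885) = -148/2413 + 100*(1/1885) = -148/2413 + 20/377 = -7536/909701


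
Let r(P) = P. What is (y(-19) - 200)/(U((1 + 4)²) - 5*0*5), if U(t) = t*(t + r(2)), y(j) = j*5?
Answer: -59/135 ≈ -0.43704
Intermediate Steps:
y(j) = 5*j
U(t) = t*(2 + t) (U(t) = t*(t + 2) = t*(2 + t))
(y(-19) - 200)/(U((1 + 4)²) - 5*0*5) = (5*(-19) - 200)/((1 + 4)²*(2 + (1 + 4)²) - 5*0*5) = (-95 - 200)/(5²*(2 + 5²) + 0*5) = -295/(25*(2 + 25) + 0) = -295/(25*27 + 0) = -295/(675 + 0) = -295/675 = -295*1/675 = -59/135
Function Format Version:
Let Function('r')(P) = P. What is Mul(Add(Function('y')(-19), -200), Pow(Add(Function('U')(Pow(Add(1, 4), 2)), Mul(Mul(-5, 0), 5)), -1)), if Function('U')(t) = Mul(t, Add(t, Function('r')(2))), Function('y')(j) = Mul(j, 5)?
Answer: Rational(-59, 135) ≈ -0.43704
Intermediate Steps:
Function('y')(j) = Mul(5, j)
Function('U')(t) = Mul(t, Add(2, t)) (Function('U')(t) = Mul(t, Add(t, 2)) = Mul(t, Add(2, t)))
Mul(Add(Function('y')(-19), -200), Pow(Add(Function('U')(Pow(Add(1, 4), 2)), Mul(Mul(-5, 0), 5)), -1)) = Mul(Add(Mul(5, -19), -200), Pow(Add(Mul(Pow(Add(1, 4), 2), Add(2, Pow(Add(1, 4), 2))), Mul(Mul(-5, 0), 5)), -1)) = Mul(Add(-95, -200), Pow(Add(Mul(Pow(5, 2), Add(2, Pow(5, 2))), Mul(0, 5)), -1)) = Mul(-295, Pow(Add(Mul(25, Add(2, 25)), 0), -1)) = Mul(-295, Pow(Add(Mul(25, 27), 0), -1)) = Mul(-295, Pow(Add(675, 0), -1)) = Mul(-295, Pow(675, -1)) = Mul(-295, Rational(1, 675)) = Rational(-59, 135)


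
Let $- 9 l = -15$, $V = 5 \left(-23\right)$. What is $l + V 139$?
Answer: $- \frac{47950}{3} \approx -15983.0$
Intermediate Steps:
$V = -115$
$l = \frac{5}{3}$ ($l = \left(- \frac{1}{9}\right) \left(-15\right) = \frac{5}{3} \approx 1.6667$)
$l + V 139 = \frac{5}{3} - 15985 = - \frac{47950}{3}$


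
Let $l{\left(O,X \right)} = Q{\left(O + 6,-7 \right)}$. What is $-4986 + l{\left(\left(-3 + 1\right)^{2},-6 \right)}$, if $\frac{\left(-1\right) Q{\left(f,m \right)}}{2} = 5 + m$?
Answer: $-4982$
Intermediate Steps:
$Q{\left(f,m \right)} = -10 - 2 m$ ($Q{\left(f,m \right)} = - 2 \left(5 + m\right) = -10 - 2 m$)
$l{\left(O,X \right)} = 4$ ($l{\left(O,X \right)} = -10 - -14 = -10 + 14 = 4$)
$-4986 + l{\left(\left(-3 + 1\right)^{2},-6 \right)} = -4986 + 4 = -4982$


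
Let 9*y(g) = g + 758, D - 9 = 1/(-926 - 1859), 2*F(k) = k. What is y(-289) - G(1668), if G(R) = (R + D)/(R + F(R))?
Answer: 59740571/1161345 ≈ 51.441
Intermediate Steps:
F(k) = k/2
D = 25064/2785 (D = 9 + 1/(-926 - 1859) = 9 + 1/(-2785) = 9 - 1/2785 = 25064/2785 ≈ 8.9996)
y(g) = 758/9 + g/9 (y(g) = (g + 758)/9 = (758 + g)/9 = 758/9 + g/9)
G(R) = 2*(25064/2785 + R)/(3*R) (G(R) = (R + 25064/2785)/(R + R/2) = (25064/2785 + R)/((3*R/2)) = (25064/2785 + R)*(2/(3*R)) = 2*(25064/2785 + R)/(3*R))
y(-289) - G(1668) = (758/9 + (⅑)*(-289)) - 2*(25064 + 2785*1668)/(8355*1668) = (758/9 - 289/9) - 2*(25064 + 4645380)/(8355*1668) = 469/9 - 2*4670444/(8355*1668) = 469/9 - 1*2335222/3484035 = 469/9 - 2335222/3484035 = 59740571/1161345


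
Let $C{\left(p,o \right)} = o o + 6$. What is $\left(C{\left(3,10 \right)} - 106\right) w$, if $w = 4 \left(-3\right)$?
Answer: $0$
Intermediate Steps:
$C{\left(p,o \right)} = 6 + o^{2}$ ($C{\left(p,o \right)} = o^{2} + 6 = 6 + o^{2}$)
$w = -12$
$\left(C{\left(3,10 \right)} - 106\right) w = \left(\left(6 + 10^{2}\right) - 106\right) \left(-12\right) = \left(\left(6 + 100\right) - 106\right) \left(-12\right) = \left(106 - 106\right) \left(-12\right) = 0 \left(-12\right) = 0$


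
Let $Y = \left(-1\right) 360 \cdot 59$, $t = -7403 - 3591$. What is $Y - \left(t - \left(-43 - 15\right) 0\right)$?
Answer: $-10246$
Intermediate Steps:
$t = -10994$ ($t = -7403 - 3591 = -10994$)
$Y = -21240$ ($Y = \left(-360\right) 59 = -21240$)
$Y - \left(t - \left(-43 - 15\right) 0\right) = -21240 + \left(\left(-43 - 15\right) 0 - -10994\right) = -21240 + \left(\left(-58\right) 0 + 10994\right) = -21240 + \left(0 + 10994\right) = -21240 + 10994 = -10246$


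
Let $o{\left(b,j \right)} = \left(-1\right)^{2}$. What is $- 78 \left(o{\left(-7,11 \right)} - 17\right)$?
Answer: $1248$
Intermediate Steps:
$o{\left(b,j \right)} = 1$
$- 78 \left(o{\left(-7,11 \right)} - 17\right) = - 78 \left(1 - 17\right) = \left(-78\right) \left(-16\right) = 1248$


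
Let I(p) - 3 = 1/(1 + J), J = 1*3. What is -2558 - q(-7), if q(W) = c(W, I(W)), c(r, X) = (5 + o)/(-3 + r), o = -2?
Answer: -25577/10 ≈ -2557.7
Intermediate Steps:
J = 3
I(p) = 13/4 (I(p) = 3 + 1/(1 + 3) = 3 + 1/4 = 13/4)
c(r, X) = 3/(-3 + r) (c(r, X) = (5 - 2)/(-3 + r) = 3/(-3 + r))
q(W) = 3/(-3 + W)
-2558 - q(-7) = -2558 - 3/(-3 - 7) = -2558 - 3/(-10) = -2558 - 3*(-1)/10 = -2558 - 1*(-3/10) = -2558 + 3/10 = -25577/10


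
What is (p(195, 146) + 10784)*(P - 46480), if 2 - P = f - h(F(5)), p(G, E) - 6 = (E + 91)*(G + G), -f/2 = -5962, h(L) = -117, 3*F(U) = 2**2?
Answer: -6040331180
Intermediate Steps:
F(U) = 4/3 (F(U) = (1/3)*2**2 = (1/3)*4 = 4/3)
f = 11924 (f = -2*(-5962) = 11924)
p(G, E) = 6 + 2*G*(91 + E) (p(G, E) = 6 + (E + 91)*(G + G) = 6 + (91 + E)*(2*G) = 6 + 2*G*(91 + E))
P = -12039 (P = 2 - (11924 - 1*(-117)) = 2 - (11924 + 117) = 2 - 1*12041 = 2 - 12041 = -12039)
(p(195, 146) + 10784)*(P - 46480) = ((6 + 182*195 + 2*146*195) + 10784)*(-12039 - 46480) = ((6 + 35490 + 56940) + 10784)*(-58519) = (92436 + 10784)*(-58519) = 103220*(-58519) = -6040331180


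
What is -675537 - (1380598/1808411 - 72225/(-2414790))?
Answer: -65556181033230565/97042951082 ≈ -6.7554e+5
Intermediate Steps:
-675537 - (1380598/1808411 - 72225/(-2414790)) = -675537 - (1380598*(1/1808411) - 72225*(-1/2414790)) = -675537 - (1380598/1808411 + 1605/53662) = -675537 - 1*76988149531/97042951082 = -675537 - 76988149531/97042951082 = -65556181033230565/97042951082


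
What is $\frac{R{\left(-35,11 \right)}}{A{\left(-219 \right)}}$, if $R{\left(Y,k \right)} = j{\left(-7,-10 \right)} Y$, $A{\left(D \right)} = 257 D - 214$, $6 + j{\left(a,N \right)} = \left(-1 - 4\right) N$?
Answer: $\frac{220}{8071} \approx 0.027258$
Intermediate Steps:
$j{\left(a,N \right)} = -6 - 5 N$ ($j{\left(a,N \right)} = -6 + \left(-1 - 4\right) N = -6 - 5 N$)
$A{\left(D \right)} = -214 + 257 D$
$R{\left(Y,k \right)} = 44 Y$ ($R{\left(Y,k \right)} = \left(-6 - -50\right) Y = \left(-6 + 50\right) Y = 44 Y$)
$\frac{R{\left(-35,11 \right)}}{A{\left(-219 \right)}} = \frac{44 \left(-35\right)}{-214 + 257 \left(-219\right)} = - \frac{1540}{-214 - 56283} = - \frac{1540}{-56497} = \left(-1540\right) \left(- \frac{1}{56497}\right) = \frac{220}{8071}$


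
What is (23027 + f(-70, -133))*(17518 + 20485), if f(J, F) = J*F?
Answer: 1228903011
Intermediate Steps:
f(J, F) = F*J
(23027 + f(-70, -133))*(17518 + 20485) = (23027 - 133*(-70))*(17518 + 20485) = (23027 + 9310)*38003 = 32337*38003 = 1228903011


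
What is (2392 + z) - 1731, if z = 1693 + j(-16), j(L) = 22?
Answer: 2376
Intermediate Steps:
z = 1715 (z = 1693 + 22 = 1715)
(2392 + z) - 1731 = (2392 + 1715) - 1731 = 4107 - 1731 = 2376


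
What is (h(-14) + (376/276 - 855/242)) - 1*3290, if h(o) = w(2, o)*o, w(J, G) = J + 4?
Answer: -56375299/16698 ≈ -3376.2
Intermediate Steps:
w(J, G) = 4 + J
h(o) = 6*o (h(o) = (4 + 2)*o = 6*o)
(h(-14) + (376/276 - 855/242)) - 1*3290 = (6*(-14) + (376/276 - 855/242)) - 1*3290 = (-84 + (376*(1/276) - 855*1/242)) - 3290 = (-84 + (94/69 - 855/242)) - 3290 = (-84 - 36247/16698) - 3290 = -1438879/16698 - 3290 = -56375299/16698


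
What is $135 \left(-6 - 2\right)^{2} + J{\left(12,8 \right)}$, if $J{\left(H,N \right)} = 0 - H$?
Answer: $8628$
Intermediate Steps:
$J{\left(H,N \right)} = - H$
$135 \left(-6 - 2\right)^{2} + J{\left(12,8 \right)} = 135 \left(-6 - 2\right)^{2} - 12 = 135 \left(-8\right)^{2} - 12 = 135 \cdot 64 - 12 = 8640 - 12 = 8628$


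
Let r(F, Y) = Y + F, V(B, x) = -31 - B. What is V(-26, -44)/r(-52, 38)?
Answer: 5/14 ≈ 0.35714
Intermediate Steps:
r(F, Y) = F + Y
V(-26, -44)/r(-52, 38) = (-31 - 1*(-26))/(-52 + 38) = (-31 + 26)/(-14) = -5*(-1/14) = 5/14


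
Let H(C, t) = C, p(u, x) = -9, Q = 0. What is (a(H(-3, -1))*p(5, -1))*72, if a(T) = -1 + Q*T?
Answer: 648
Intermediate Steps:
a(T) = -1 (a(T) = -1 + 0*T = -1 + 0 = -1)
(a(H(-3, -1))*p(5, -1))*72 = -1*(-9)*72 = 9*72 = 648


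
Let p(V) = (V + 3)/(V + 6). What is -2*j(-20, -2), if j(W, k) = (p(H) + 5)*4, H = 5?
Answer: -504/11 ≈ -45.818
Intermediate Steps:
p(V) = (3 + V)/(6 + V)
j(W, k) = 252/11 (j(W, k) = ((3 + 5)/(6 + 5) + 5)*4 = (8/11 + 5)*4 = (63/11)*4 = 252/11)
-2*j(-20, -2) = -2*252/11 = -504/11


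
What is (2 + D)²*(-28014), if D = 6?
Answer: -1792896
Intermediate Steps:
(2 + D)²*(-28014) = (2 + 6)²*(-28014) = 8²*(-28014) = 64*(-28014) = -1792896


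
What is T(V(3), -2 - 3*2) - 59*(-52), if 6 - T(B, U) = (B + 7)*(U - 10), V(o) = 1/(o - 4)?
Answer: 3182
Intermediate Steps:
V(o) = 1/(-4 + o)
T(B, U) = 6 - (-10 + U)*(7 + B) (T(B, U) = 6 - (B + 7)*(U - 10) = 6 - (7 + B)*(-10 + U) = 6 - (-10 + U)*(7 + B))
T(V(3), -2 - 3*2) - 59*(-52) = (76 - 7*(-2 - 3*2) + 10/(-4 + 3) - (-2 - 3*2)/(-4 + 3)) - 59*(-52) = (76 - 7*(-2 - 6) + 10/(-1) - 1*(-2 - 6)/(-1)) + 3068 = (76 - 7*(-8) + 10*(-1) - 1*(-1)*(-8)) + 3068 = (76 + 56 - 10 - 8) + 3068 = 114 + 3068 = 3182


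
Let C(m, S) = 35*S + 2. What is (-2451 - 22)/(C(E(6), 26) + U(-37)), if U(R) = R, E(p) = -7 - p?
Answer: -2473/875 ≈ -2.8263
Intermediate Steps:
C(m, S) = 2 + 35*S
(-2451 - 22)/(C(E(6), 26) + U(-37)) = (-2451 - 22)/((2 + 35*26) - 37) = -2473/((2 + 910) - 37) = -2473/(912 - 37) = -2473/875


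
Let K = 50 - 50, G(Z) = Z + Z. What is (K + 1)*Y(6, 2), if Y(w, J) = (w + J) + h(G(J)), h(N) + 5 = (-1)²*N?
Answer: 7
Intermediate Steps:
G(Z) = 2*Z
h(N) = -5 + N (h(N) = -5 + (-1)²*N = -5 + 1*N = -5 + N)
K = 0
Y(w, J) = -5 + w + 3*J (Y(w, J) = (w + J) + (-5 + 2*J) = (J + w) + (-5 + 2*J) = -5 + w + 3*J)
(K + 1)*Y(6, 2) = (0 + 1)*(-5 + 6 + 3*2) = 1*(-5 + 6 + 6) = 1*7 = 7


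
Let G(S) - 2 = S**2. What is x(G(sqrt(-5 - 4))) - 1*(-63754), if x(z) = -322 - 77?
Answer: 63355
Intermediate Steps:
G(S) = 2 + S**2
x(z) = -399
x(G(sqrt(-5 - 4))) - 1*(-63754) = -399 - 1*(-63754) = -399 + 63754 = 63355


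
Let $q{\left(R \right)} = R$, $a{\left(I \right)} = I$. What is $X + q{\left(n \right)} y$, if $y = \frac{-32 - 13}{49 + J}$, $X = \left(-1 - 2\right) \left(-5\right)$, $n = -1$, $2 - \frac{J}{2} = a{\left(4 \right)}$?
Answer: $16$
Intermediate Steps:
$J = -4$ ($J = 4 - 8 = -4$)
$X = 15$ ($X = \left(-3\right) \left(-5\right) = 15$)
$y = -1$ ($y = \frac{-32 - 13}{49 - 4} = - \frac{45}{45} = \left(-45\right) \frac{1}{45} = -1$)
$X + q{\left(n \right)} y = 15 - -1 = 15 + 1 = 16$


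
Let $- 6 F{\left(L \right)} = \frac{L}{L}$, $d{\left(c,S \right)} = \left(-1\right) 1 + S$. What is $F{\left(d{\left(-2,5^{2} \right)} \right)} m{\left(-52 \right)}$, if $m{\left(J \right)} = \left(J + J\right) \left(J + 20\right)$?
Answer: $- \frac{1664}{3} \approx -554.67$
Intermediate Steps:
$m{\left(J \right)} = 2 J \left(20 + J\right)$
$d{\left(c,S \right)} = -1 + S$
$F{\left(L \right)} = - \frac{1}{6}$ ($F{\left(L \right)} = - \frac{L \frac{1}{L}}{6} = \left(- \frac{1}{6}\right) 1 = - \frac{1}{6}$)
$F{\left(d{\left(-2,5^{2} \right)} \right)} m{\left(-52 \right)} = - \frac{2 \left(-52\right) \left(20 - 52\right)}{6} = - \frac{2 \left(-52\right) \left(-32\right)}{6} = \left(- \frac{1}{6}\right) 3328 = - \frac{1664}{3}$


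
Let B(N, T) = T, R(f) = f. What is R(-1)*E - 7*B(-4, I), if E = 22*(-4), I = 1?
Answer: 81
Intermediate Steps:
E = -88
R(-1)*E - 7*B(-4, I) = -1*(-88) - 7*1 = 88 - 7 = 81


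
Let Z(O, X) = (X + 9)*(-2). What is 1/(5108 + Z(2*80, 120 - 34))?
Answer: 1/4918 ≈ 0.00020333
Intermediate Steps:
Z(O, X) = -18 - 2*X (Z(O, X) = (9 + X)*(-2) = -18 - 2*X)
1/(5108 + Z(2*80, 120 - 34)) = 1/(5108 + (-18 - 2*(120 - 34))) = 1/(5108 + (-18 - 2*86)) = 1/(5108 + (-18 - 172)) = 1/(5108 - 190) = 1/4918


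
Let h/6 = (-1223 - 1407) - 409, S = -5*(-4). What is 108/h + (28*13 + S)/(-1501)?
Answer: -397998/1520513 ≈ -0.26175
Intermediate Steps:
S = 20
h = -18234 (h = 6*((-1223 - 1407) - 409) = 6*(-2630 - 409) = 6*(-3039) = -18234)
108/h + (28*13 + S)/(-1501) = 108/(-18234) + (28*13 + 20)/(-1501) = 108*(-1/18234) + (364 + 20)*(-1/1501) = -6/1013 + 384*(-1/1501) = -6/1013 - 384/1501 = -397998/1520513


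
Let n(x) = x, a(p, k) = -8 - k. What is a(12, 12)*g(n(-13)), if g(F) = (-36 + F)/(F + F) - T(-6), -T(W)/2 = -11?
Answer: 5230/13 ≈ 402.31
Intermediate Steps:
T(W) = 22 (T(W) = -2*(-11) = 22)
g(F) = -22 + (-36 + F)/(2*F) (g(F) = (-36 + F)/(F + F) - 1*22 = (-36 + F)/((2*F)) - 22 = (-36 + F)*(1/(2*F)) - 22 = (-36 + F)/(2*F) - 22 = -22 + (-36 + F)/(2*F))
a(12, 12)*g(n(-13)) = (-8 - 1*12)*(-43/2 - 18/(-13)) = (-8 - 12)*(-43/2 - 18*(-1/13)) = -20*(-43/2 + 18/13) = -20*(-523/26) = 5230/13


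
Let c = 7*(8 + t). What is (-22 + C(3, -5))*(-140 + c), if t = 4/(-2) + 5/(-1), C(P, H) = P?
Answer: 2527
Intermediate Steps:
t = -7 (t = 4*(-½) + 5*(-1) = -2 - 5 = -7)
c = 7 (c = 7*(8 - 7) = 7*1 = 7)
(-22 + C(3, -5))*(-140 + c) = (-22 + 3)*(-140 + 7) = -19*(-133) = 2527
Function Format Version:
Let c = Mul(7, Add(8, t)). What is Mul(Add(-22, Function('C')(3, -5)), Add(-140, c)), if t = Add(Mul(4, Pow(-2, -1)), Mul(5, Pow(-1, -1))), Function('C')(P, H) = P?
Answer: 2527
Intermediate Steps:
t = -7 (t = Add(Mul(4, Rational(-1, 2)), Mul(5, -1)) = Add(-2, -5) = -7)
c = 7 (c = Mul(7, Add(8, -7)) = Mul(7, 1) = 7)
Mul(Add(-22, Function('C')(3, -5)), Add(-140, c)) = Mul(Add(-22, 3), Add(-140, 7)) = Mul(-19, -133) = 2527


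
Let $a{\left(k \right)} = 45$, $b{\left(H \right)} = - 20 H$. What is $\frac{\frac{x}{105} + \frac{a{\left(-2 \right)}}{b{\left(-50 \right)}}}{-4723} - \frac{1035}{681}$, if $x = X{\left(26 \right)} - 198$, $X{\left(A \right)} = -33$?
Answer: $- \frac{325789163}{214424200} \approx -1.5194$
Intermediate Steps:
$x = -231$ ($x = -33 - 198 = -231$)
$\frac{\frac{x}{105} + \frac{a{\left(-2 \right)}}{b{\left(-50 \right)}}}{-4723} - \frac{1035}{681} = \frac{- \frac{231}{105} + \frac{45}{\left(-20\right) \left(-50\right)}}{-4723} - \frac{1035}{681} = \left(\left(-231\right) \frac{1}{105} + \frac{45}{1000}\right) \left(- \frac{1}{4723}\right) - \frac{345}{227} = \left(- \frac{11}{5} + 45 \cdot \frac{1}{1000}\right) \left(- \frac{1}{4723}\right) - \frac{345}{227} = \left(- \frac{11}{5} + \frac{9}{200}\right) \left(- \frac{1}{4723}\right) - \frac{345}{227} = \left(- \frac{431}{200}\right) \left(- \frac{1}{4723}\right) - \frac{345}{227} = \frac{431}{944600} - \frac{345}{227} = - \frac{325789163}{214424200}$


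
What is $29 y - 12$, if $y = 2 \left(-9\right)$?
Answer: $-534$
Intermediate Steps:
$y = -18$
$29 y - 12 = 29 \left(-18\right) - 12 = -522 - 12 = -534$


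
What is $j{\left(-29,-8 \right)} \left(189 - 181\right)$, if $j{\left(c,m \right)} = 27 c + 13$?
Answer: $-6160$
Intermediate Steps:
$j{\left(c,m \right)} = 13 + 27 c$
$j{\left(-29,-8 \right)} \left(189 - 181\right) = \left(13 + 27 \left(-29\right)\right) \left(189 - 181\right) = \left(13 - 783\right) 8 = \left(-770\right) 8 = -6160$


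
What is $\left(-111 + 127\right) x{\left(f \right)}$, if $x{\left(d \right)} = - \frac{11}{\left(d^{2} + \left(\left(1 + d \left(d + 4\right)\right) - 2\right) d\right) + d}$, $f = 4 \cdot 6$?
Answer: $- \frac{11}{1044} \approx -0.010536$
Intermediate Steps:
$f = 24$
$x{\left(d \right)} = - \frac{11}{d + d^{2} + d \left(-1 + d \left(4 + d\right)\right)}$ ($x{\left(d \right)} = - \frac{11}{\left(d^{2} + \left(\left(1 + d \left(4 + d\right)\right) - 2\right) d\right) + d} = - \frac{11}{\left(d^{2} + \left(-1 + d \left(4 + d\right)\right) d\right) + d} = - \frac{11}{\left(d^{2} + d \left(-1 + d \left(4 + d\right)\right)\right) + d} = - \frac{11}{d + d^{2} + d \left(-1 + d \left(4 + d\right)\right)}$)
$\left(-111 + 127\right) x{\left(f \right)} = \left(-111 + 127\right) \left(- \frac{11}{576 \left(5 + 24\right)}\right) = 16 \left(\left(-11\right) \frac{1}{576} \cdot \frac{1}{29}\right) = 16 \left(- \frac{11}{16704}\right) = - \frac{11}{1044}$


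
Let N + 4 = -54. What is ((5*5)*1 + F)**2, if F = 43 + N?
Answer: 100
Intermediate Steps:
N = -58 (N = -4 - 54 = -58)
F = -15 (F = 43 - 58 = -15)
((5*5)*1 + F)**2 = ((5*5)*1 - 15)**2 = (25*1 - 15)**2 = (25 - 15)**2 = 10**2 = 100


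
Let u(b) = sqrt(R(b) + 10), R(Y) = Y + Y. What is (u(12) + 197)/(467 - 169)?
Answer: 197/298 + sqrt(34)/298 ≈ 0.68064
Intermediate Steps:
R(Y) = 2*Y
u(b) = sqrt(10 + 2*b) (u(b) = sqrt(2*b + 10) = sqrt(10 + 2*b))
(u(12) + 197)/(467 - 169) = (sqrt(10 + 2*12) + 197)/(467 - 169) = (sqrt(10 + 24) + 197)/298 = (sqrt(34) + 197)*(1/298) = (197 + sqrt(34))*(1/298) = 197/298 + sqrt(34)/298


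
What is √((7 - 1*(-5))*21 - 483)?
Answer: I*√231 ≈ 15.199*I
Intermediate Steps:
√((7 - 1*(-5))*21 - 483) = √((7 + 5)*21 - 483) = √(12*21 - 483) = √(252 - 483) = √(-231) = I*√231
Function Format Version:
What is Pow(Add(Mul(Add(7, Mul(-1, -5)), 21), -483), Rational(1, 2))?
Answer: Mul(I, Pow(231, Rational(1, 2))) ≈ Mul(15.199, I)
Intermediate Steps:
Pow(Add(Mul(Add(7, Mul(-1, -5)), 21), -483), Rational(1, 2)) = Pow(Add(Mul(Add(7, 5), 21), -483), Rational(1, 2)) = Pow(Add(Mul(12, 21), -483), Rational(1, 2)) = Pow(Add(252, -483), Rational(1, 2)) = Pow(-231, Rational(1, 2)) = Mul(I, Pow(231, Rational(1, 2)))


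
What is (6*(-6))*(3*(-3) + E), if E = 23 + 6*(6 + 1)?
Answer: -2016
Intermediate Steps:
E = 65 (E = 23 + 6*7 = 23 + 42 = 65)
(6*(-6))*(3*(-3) + E) = (6*(-6))*(3*(-3) + 65) = -36*(-9 + 65) = -36*56 = -2016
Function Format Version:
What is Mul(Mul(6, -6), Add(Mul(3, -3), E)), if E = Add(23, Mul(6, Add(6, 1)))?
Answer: -2016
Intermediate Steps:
E = 65 (E = Add(23, Mul(6, 7)) = Add(23, 42) = 65)
Mul(Mul(6, -6), Add(Mul(3, -3), E)) = Mul(Mul(6, -6), Add(Mul(3, -3), 65)) = Mul(-36, Add(-9, 65)) = Mul(-36, 56) = -2016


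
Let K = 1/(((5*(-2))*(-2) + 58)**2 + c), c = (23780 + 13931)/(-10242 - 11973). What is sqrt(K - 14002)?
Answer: I*sqrt(255634066245620062567)/135118349 ≈ 118.33*I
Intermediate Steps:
c = -37711/22215 (c = 37711/(-22215) = 37711*(-1/22215) = -37711/22215 ≈ -1.6975)
K = 22215/135118349 (K = 1/(((5*(-2))*(-2) + 58)**2 - 37711/22215) = 1/((-10*(-2) + 58)**2 - 37711/22215) = 1/((20 + 58)**2 - 37711/22215) = 1/(78**2 - 37711/22215) = 1/(6084 - 37711/22215) = 1/(135118349/22215) = 22215/135118349 ≈ 0.00016441)
sqrt(K - 14002) = sqrt(22215/135118349 - 14002) = sqrt(-1891927100483/135118349) = I*sqrt(255634066245620062567)/135118349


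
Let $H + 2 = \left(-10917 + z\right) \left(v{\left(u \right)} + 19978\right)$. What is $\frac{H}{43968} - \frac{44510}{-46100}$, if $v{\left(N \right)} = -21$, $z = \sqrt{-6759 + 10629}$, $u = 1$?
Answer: $- \frac{502093815371}{101346240} + \frac{19957 \sqrt{430}}{14656} \approx -4926.0$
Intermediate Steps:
$z = 3 \sqrt{430}$ ($z = \sqrt{3870} = 3 \sqrt{430} \approx 62.209$)
$H = -217870571 + 59871 \sqrt{430}$ ($H = -2 + \left(-10917 + 3 \sqrt{430}\right) \left(-21 + 19978\right) = -2 + \left(-10917 + 3 \sqrt{430}\right) 19957 = -2 - \left(217870569 - 59871 \sqrt{430}\right) = -217870571 + 59871 \sqrt{430} \approx -2.1663 \cdot 10^{8}$)
$\frac{H}{43968} - \frac{44510}{-46100} = \frac{-217870571 + 59871 \sqrt{430}}{43968} - \frac{44510}{-46100} = \left(-217870571 + 59871 \sqrt{430}\right) \frac{1}{43968} - - \frac{4451}{4610} = \left(- \frac{217870571}{43968} + \frac{19957 \sqrt{430}}{14656}\right) + \frac{4451}{4610} = - \frac{502093815371}{101346240} + \frac{19957 \sqrt{430}}{14656}$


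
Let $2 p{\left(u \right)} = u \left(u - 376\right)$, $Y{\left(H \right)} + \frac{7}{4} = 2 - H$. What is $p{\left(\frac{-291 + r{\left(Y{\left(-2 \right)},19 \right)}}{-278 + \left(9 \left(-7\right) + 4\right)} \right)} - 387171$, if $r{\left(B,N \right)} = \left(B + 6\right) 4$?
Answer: $- \frac{43986935865}{113569} \approx -3.8731 \cdot 10^{5}$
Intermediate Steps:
$Y{\left(H \right)} = \frac{1}{4} - H$ ($Y{\left(H \right)} = - \frac{7}{4} - \left(-2 + H\right) = \frac{1}{4} - H$)
$r{\left(B,N \right)} = 24 + 4 B$ ($r{\left(B,N \right)} = \left(6 + B\right) 4 = 24 + 4 B$)
$p{\left(u \right)} = \frac{u \left(-376 + u\right)}{2}$ ($p{\left(u \right)} = \frac{u \left(u - 376\right)}{2} = \frac{u \left(-376 + u\right)}{2}$)
$p{\left(\frac{-291 + r{\left(Y{\left(-2 \right)},19 \right)}}{-278 + \left(9 \left(-7\right) + 4\right)} \right)} - 387171 = \frac{\frac{-291 + \left(24 + 4 \left(\frac{1}{4} - -2\right)\right)}{-278 + \left(9 \left(-7\right) + 4\right)} \left(-376 + \frac{-291 + \left(24 + 4 \left(\frac{1}{4} - -2\right)\right)}{-278 + \left(9 \left(-7\right) + 4\right)}\right)}{2} - 387171 = \frac{\frac{-291 + \left(24 + 4 \left(\frac{1}{4} + 2\right)\right)}{-278 + \left(-63 + 4\right)} \left(-376 + \frac{-291 + \left(24 + 4 \left(\frac{1}{4} + 2\right)\right)}{-278 + \left(-63 + 4\right)}\right)}{2} - 387171 = \frac{\frac{-291 + \left(24 + 4 \cdot \frac{9}{4}\right)}{-278 - 59} \left(-376 + \frac{-291 + \left(24 + 4 \cdot \frac{9}{4}\right)}{-278 - 59}\right)}{2} - 387171 = \frac{\frac{-291 + \left(24 + 9\right)}{-337} \left(-376 + \frac{-291 + \left(24 + 9\right)}{-337}\right)}{2} - 387171 = \frac{\left(-291 + 33\right) \left(- \frac{1}{337}\right) \left(-376 + \left(-291 + 33\right) \left(- \frac{1}{337}\right)\right)}{2} - 387171 = \frac{\left(-258\right) \left(- \frac{1}{337}\right) \left(-376 - - \frac{258}{337}\right)}{2} - 387171 = \frac{1}{2} \cdot \frac{258}{337} \left(-376 + \frac{258}{337}\right) - 387171 = \frac{1}{2} \cdot \frac{258}{337} \left(- \frac{126454}{337}\right) - 387171 = - \frac{16312566}{113569} - 387171 = - \frac{43986935865}{113569}$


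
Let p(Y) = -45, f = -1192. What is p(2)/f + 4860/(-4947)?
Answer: -1856835/1965608 ≈ -0.94466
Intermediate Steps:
p(2)/f + 4860/(-4947) = -45/(-1192) + 4860/(-4947) = -45*(-1/1192) + 4860*(-1/4947) = 45/1192 - 1620/1649 = -1856835/1965608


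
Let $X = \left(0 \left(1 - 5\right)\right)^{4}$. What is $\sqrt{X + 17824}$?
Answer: $4 \sqrt{1114} \approx 133.51$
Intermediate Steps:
$X = 0$ ($X = \left(0 \left(-4\right)\right)^{4} = 0^{4} = 0$)
$\sqrt{X + 17824} = \sqrt{0 + 17824} = \sqrt{17824} = 4 \sqrt{1114}$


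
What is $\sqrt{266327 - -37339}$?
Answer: $\sqrt{303666} \approx 551.06$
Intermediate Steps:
$\sqrt{266327 - -37339} = \sqrt{266327 + \left(-286 + 37625\right)} = \sqrt{266327 + 37339} = \sqrt{303666}$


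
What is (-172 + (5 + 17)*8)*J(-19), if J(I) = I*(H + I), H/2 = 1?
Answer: 1292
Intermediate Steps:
H = 2 (H = 2*1 = 2)
J(I) = I*(2 + I)
(-172 + (5 + 17)*8)*J(-19) = (-172 + (5 + 17)*8)*(-19*(2 - 19)) = (-172 + 22*8)*(-19*(-17)) = (-172 + 176)*323 = 4*323 = 1292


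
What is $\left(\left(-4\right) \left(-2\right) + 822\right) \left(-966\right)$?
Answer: $-801780$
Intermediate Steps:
$\left(\left(-4\right) \left(-2\right) + 822\right) \left(-966\right) = \left(8 + 822\right) \left(-966\right) = 830 \left(-966\right) = -801780$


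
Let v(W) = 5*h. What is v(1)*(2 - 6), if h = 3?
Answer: -60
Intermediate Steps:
v(W) = 15 (v(W) = 5*3 = 15)
v(1)*(2 - 6) = 15*(2 - 6) = 15*(-4) = -60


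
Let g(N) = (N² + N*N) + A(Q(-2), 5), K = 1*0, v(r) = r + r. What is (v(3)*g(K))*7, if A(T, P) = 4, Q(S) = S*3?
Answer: 168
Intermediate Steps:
v(r) = 2*r
Q(S) = 3*S
K = 0
g(N) = 4 + 2*N² (g(N) = (N² + N*N) + 4 = (N² + N²) + 4 = 2*N² + 4 = 4 + 2*N²)
(v(3)*g(K))*7 = ((2*3)*(4 + 2*0²))*7 = (6*(4 + 2*0))*7 = (6*(4 + 0))*7 = (6*4)*7 = 24*7 = 168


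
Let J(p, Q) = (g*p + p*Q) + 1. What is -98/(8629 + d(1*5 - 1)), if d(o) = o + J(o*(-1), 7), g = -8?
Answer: -7/617 ≈ -0.011345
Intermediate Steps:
J(p, Q) = 1 - 8*p + Q*p (J(p, Q) = (-8*p + p*Q) + 1 = (-8*p + Q*p) + 1 = 1 - 8*p + Q*p)
d(o) = 1 + 2*o (d(o) = o + (1 - 8*o*(-1) + 7*(o*(-1))) = o + (1 - (-8)*o + 7*(-o)) = o + (1 + 8*o - 7*o) = o + (1 + o) = 1 + 2*o)
-98/(8629 + d(1*5 - 1)) = -98/(8629 + (1 + 2*(1*5 - 1))) = -98/(8629 + (1 + 2*(5 - 1))) = -98/(8629 + (1 + 2*4)) = -98/(8629 + (1 + 8)) = -98/(8629 + 9) = -98/8638 = -98*1/8638 = -7/617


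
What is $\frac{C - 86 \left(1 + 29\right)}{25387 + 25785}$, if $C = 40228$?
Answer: $\frac{9412}{12793} \approx 0.73571$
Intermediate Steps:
$\frac{C - 86 \left(1 + 29\right)}{25387 + 25785} = \frac{40228 - 86 \left(1 + 29\right)}{25387 + 25785} = \frac{40228 - 2580}{51172} = \left(40228 - 2580\right) \frac{1}{51172} = 37648 \cdot \frac{1}{51172} = \frac{9412}{12793}$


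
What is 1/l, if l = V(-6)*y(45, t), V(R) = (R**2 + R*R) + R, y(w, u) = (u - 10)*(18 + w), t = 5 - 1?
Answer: -1/24948 ≈ -4.0083e-5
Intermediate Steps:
t = 4
y(w, u) = (-10 + u)*(18 + w)
V(R) = R + 2*R**2 (V(R) = (R**2 + R**2) + R = 2*R**2 + R = R + 2*R**2)
l = -24948 (l = (-6*(1 + 2*(-6)))*(-180 - 10*45 + 18*4 + 4*45) = (-6*(1 - 12))*(-180 - 450 + 72 + 180) = -6*(-11)*(-378) = 66*(-378) = -24948)
1/l = 1/(-24948) = -1/24948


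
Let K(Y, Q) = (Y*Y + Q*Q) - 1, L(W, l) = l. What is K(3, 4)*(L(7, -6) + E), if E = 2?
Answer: -96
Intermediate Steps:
K(Y, Q) = -1 + Q² + Y² (K(Y, Q) = (Y² + Q²) - 1 = (Q² + Y²) - 1 = -1 + Q² + Y²)
K(3, 4)*(L(7, -6) + E) = (-1 + 4² + 3²)*(-6 + 2) = (-1 + 16 + 9)*(-4) = 24*(-4) = -96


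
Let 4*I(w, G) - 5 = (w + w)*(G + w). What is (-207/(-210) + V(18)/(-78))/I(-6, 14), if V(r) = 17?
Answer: -4192/124215 ≈ -0.033748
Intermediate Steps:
I(w, G) = 5/4 + w*(G + w)/2 (I(w, G) = 5/4 + ((w + w)*(G + w))/4 = 5/4 + ((2*w)*(G + w))/4 = 5/4 + (2*w*(G + w))/4 = 5/4 + w*(G + w)/2)
(-207/(-210) + V(18)/(-78))/I(-6, 14) = (-207/(-210) + 17/(-78))/(5/4 + (1/2)*(-6)**2 + (1/2)*14*(-6)) = (-207*(-1/210) + 17*(-1/78))/(5/4 + (1/2)*36 - 42) = (69/70 - 17/78)/(5/4 + 18 - 42) = 1048/(1365*(-91/4)) = (1048/1365)*(-4/91) = -4192/124215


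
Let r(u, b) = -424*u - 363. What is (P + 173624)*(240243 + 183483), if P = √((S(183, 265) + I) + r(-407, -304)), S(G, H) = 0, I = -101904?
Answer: 73569003024 + 4660986*√581 ≈ 7.3681e+10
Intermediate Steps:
r(u, b) = -363 - 424*u
P = 11*√581 (P = √((0 - 101904) + (-363 - 424*(-407))) = √(-101904 + (-363 + 172568)) = √(-101904 + 172205) = √70301 = 11*√581 ≈ 265.14)
(P + 173624)*(240243 + 183483) = (11*√581 + 173624)*(240243 + 183483) = (173624 + 11*√581)*423726 = 73569003024 + 4660986*√581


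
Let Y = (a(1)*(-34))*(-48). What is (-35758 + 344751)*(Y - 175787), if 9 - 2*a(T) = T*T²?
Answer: -52299846187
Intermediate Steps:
a(T) = 9/2 - T³/2 (a(T) = 9/2 - T*T²/2 = 9/2 - T³/2)
Y = 6528 (Y = ((9/2 - ½*1³)*(-34))*(-48) = ((9/2 - ½*1)*(-34))*(-48) = ((9/2 - ½)*(-34))*(-48) = (4*(-34))*(-48) = -136*(-48) = 6528)
(-35758 + 344751)*(Y - 175787) = (-35758 + 344751)*(6528 - 175787) = 308993*(-169259) = -52299846187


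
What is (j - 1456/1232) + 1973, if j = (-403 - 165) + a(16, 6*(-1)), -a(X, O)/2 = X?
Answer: 15090/11 ≈ 1371.8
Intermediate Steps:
a(X, O) = -2*X
j = -600 (j = (-403 - 165) - 2*16 = -568 - 32 = -600)
(j - 1456/1232) + 1973 = (-600 - 1456/1232) + 1973 = (-600 - 1456*1/1232) + 1973 = (-600 - 13/11) + 1973 = -6613/11 + 1973 = 15090/11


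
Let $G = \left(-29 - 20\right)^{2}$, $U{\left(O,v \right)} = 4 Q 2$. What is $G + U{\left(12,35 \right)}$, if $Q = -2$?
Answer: $2385$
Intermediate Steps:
$U{\left(O,v \right)} = -16$ ($U{\left(O,v \right)} = 4 \left(-2\right) 2 = \left(-8\right) 2 = -16$)
$G = 2401$ ($G = \left(-49\right)^{2} = 2401$)
$G + U{\left(12,35 \right)} = 2401 - 16 = 2385$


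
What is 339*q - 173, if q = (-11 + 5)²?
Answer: 12031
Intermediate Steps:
q = 36 (q = (-6)² = 36)
339*q - 173 = 339*36 - 173 = 12204 - 173 = 12031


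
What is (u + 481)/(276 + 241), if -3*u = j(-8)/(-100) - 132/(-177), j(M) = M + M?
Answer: 2127089/2287725 ≈ 0.92978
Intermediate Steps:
j(M) = 2*M
u = -1336/4425 (u = -((2*(-8))/(-100) - 132/(-177))/3 = -(-16*(-1/100) - 132*(-1/177))/3 = -(4/25 + 44/59)/3 = -1/3*1336/1475 = -1336/4425 ≈ -0.30192)
(u + 481)/(276 + 241) = (-1336/4425 + 481)/(276 + 241) = (2127089/4425)/517 = (2127089/4425)*(1/517) = 2127089/2287725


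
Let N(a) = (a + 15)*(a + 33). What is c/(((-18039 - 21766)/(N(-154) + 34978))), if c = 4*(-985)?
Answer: 40816036/7961 ≈ 5127.0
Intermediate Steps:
c = -3940
N(a) = (15 + a)*(33 + a)
c/(((-18039 - 21766)/(N(-154) + 34978))) = -3940*((495 + (-154)**2 + 48*(-154)) + 34978)/(-18039 - 21766) = -3940/((-39805/((495 + 23716 - 7392) + 34978))) = -3940/((-39805/(16819 + 34978))) = -3940/((-39805/51797)) = -3940/((-39805*1/51797)) = -3940/(-39805/51797) = -3940*(-51797/39805) = 40816036/7961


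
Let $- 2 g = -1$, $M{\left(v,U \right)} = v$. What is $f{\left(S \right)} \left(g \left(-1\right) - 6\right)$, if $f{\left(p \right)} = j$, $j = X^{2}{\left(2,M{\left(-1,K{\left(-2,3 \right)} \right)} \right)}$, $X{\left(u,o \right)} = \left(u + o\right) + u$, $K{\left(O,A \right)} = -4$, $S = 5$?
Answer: $- \frac{117}{2} \approx -58.5$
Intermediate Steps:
$X{\left(u,o \right)} = o + 2 u$ ($X{\left(u,o \right)} = \left(o + u\right) + u = o + 2 u$)
$g = \frac{1}{2}$ ($g = \left(- \frac{1}{2}\right) \left(-1\right) = \frac{1}{2} \approx 0.5$)
$j = 9$ ($j = \left(-1 + 2 \cdot 2\right)^{2} = \left(-1 + 4\right)^{2} = 3^{2} = 9$)
$f{\left(p \right)} = 9$
$f{\left(S \right)} \left(g \left(-1\right) - 6\right) = 9 \left(\frac{1}{2} \left(-1\right) - 6\right) = 9 \left(- \frac{1}{2} - 6\right) = 9 \left(- \frac{13}{2}\right) = - \frac{117}{2}$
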